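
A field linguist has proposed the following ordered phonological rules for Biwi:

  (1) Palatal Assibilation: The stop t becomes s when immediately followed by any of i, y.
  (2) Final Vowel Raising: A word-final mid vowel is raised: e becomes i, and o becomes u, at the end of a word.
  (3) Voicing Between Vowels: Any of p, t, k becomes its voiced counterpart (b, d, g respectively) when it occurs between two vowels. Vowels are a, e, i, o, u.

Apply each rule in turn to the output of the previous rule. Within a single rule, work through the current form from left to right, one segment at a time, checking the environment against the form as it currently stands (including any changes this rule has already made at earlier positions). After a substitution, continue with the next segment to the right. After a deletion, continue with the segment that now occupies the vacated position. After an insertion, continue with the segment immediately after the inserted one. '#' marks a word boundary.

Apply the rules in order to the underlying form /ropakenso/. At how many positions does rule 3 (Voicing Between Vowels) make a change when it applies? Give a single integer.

2

(1) Palatal Assibilation: no change — [ropakenso]
(2) Final Vowel Raising: [ropakenso] → [ropakensu]
(3) Voicing Between Vowels: [ropakensu] → [robagensu]
Rule 3 changed 2 position(s).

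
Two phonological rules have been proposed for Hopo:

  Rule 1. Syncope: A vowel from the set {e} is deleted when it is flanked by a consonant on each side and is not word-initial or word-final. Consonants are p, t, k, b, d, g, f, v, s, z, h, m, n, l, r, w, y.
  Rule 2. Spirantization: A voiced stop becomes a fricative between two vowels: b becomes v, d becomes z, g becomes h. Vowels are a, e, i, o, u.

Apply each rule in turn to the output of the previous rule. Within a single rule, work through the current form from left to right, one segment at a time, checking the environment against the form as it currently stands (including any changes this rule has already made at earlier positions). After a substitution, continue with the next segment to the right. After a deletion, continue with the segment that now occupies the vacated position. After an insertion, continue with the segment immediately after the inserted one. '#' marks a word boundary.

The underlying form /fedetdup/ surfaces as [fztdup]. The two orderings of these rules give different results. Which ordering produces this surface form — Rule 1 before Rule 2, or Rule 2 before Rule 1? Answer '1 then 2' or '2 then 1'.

Order 1 then 2:
  1 Syncope: [fedetdup] → [fdtdup]
  2 Spirantization: no change — [fdtdup]
  result: [fdtdup]
Order 2 then 1:
  2 Spirantization: [fedetdup] → [fezetdup]
  1 Syncope: [fezetdup] → [fztdup]
  result: [fztdup]

2 then 1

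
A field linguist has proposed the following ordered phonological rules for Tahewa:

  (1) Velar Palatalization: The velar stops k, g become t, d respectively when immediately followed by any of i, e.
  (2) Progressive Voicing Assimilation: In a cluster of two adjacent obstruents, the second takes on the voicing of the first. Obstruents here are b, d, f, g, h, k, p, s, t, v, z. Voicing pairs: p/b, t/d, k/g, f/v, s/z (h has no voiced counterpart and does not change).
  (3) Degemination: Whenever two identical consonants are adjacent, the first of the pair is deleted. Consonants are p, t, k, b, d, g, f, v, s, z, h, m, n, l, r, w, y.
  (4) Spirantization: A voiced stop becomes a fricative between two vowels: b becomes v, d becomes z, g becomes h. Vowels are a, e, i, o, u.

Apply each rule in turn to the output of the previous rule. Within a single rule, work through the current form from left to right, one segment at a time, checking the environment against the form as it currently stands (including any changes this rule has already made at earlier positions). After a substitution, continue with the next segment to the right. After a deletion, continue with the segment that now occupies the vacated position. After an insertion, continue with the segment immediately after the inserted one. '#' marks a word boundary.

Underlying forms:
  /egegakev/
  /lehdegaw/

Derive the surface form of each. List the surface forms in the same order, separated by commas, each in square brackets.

[ezehatev], [lehtehaw]

/egegakev/:
  (1) Velar Palatalization: [egegakev] → [edegatev]
  (2) Progressive Voicing Assimilation: no change — [edegatev]
  (3) Degemination: no change — [edegatev]
  (4) Spirantization: [edegatev] → [ezehatev]
/lehdegaw/:
  (1) Velar Palatalization: no change — [lehdegaw]
  (2) Progressive Voicing Assimilation: [lehdegaw] → [lehtegaw]
  (3) Degemination: no change — [lehtegaw]
  (4) Spirantization: [lehtegaw] → [lehtehaw]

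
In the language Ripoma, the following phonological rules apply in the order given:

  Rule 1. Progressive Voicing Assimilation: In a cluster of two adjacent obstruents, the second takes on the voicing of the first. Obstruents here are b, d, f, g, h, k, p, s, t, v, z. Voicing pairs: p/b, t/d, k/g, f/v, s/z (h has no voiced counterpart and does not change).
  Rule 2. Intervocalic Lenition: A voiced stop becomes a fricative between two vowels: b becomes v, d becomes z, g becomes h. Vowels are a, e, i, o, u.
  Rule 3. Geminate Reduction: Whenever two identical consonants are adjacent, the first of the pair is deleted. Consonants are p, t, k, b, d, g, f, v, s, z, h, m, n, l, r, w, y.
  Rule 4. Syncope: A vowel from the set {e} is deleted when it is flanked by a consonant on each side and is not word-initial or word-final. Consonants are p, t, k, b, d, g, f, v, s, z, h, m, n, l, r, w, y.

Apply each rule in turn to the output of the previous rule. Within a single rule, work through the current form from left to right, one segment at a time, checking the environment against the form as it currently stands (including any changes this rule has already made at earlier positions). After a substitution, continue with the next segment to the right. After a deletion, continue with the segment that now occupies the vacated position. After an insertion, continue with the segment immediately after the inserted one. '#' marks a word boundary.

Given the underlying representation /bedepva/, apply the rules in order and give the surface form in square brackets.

[bzpfa]

Rule 1 Progressive Voicing Assimilation: [bedepva] → [bedepfa]
Rule 2 Intervocalic Lenition: [bedepfa] → [bezepfa]
Rule 3 Geminate Reduction: no change — [bezepfa]
Rule 4 Syncope: [bezepfa] → [bzpfa]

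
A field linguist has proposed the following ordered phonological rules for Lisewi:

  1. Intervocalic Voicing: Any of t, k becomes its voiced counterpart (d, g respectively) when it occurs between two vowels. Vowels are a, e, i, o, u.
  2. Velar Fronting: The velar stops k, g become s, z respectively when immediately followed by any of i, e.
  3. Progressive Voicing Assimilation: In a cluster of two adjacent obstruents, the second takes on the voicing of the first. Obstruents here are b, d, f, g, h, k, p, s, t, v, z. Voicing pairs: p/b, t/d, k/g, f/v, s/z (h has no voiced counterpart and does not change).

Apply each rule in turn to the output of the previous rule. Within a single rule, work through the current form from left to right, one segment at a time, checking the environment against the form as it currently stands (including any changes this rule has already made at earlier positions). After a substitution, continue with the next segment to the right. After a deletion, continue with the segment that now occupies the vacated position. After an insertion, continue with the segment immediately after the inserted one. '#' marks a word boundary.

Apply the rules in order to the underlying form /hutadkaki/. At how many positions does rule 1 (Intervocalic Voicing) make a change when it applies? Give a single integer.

1 Intervocalic Voicing: [hutadkaki] → [hudadkagi]
2 Velar Fronting: [hudadkagi] → [hudadkazi]
3 Progressive Voicing Assimilation: [hudadkazi] → [hudadgazi]
Rule 1 changed 2 position(s).

2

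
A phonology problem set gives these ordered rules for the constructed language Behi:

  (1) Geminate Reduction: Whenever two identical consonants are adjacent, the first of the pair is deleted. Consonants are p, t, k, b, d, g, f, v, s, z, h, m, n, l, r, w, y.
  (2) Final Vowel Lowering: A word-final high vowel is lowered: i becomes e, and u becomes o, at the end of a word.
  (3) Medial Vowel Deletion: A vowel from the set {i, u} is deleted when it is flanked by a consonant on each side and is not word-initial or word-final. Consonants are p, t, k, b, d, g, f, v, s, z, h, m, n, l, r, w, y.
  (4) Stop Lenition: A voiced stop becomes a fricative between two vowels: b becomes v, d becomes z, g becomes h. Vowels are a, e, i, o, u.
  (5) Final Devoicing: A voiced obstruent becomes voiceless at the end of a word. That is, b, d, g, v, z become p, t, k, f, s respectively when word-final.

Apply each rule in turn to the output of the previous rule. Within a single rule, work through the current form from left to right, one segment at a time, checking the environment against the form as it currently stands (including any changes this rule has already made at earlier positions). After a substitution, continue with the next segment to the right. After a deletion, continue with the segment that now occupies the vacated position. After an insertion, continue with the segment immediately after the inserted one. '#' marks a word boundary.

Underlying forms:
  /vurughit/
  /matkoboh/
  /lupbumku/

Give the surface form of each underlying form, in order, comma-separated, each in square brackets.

[vrght], [matkovoh], [lpbmko]

/vurughit/:
  (1) Geminate Reduction: no change — [vurughit]
  (2) Final Vowel Lowering: no change — [vurughit]
  (3) Medial Vowel Deletion: [vurughit] → [vrght]
  (4) Stop Lenition: no change — [vrght]
  (5) Final Devoicing: no change — [vrght]
/matkoboh/:
  (1) Geminate Reduction: no change — [matkoboh]
  (2) Final Vowel Lowering: no change — [matkoboh]
  (3) Medial Vowel Deletion: no change — [matkoboh]
  (4) Stop Lenition: [matkoboh] → [matkovoh]
  (5) Final Devoicing: no change — [matkovoh]
/lupbumku/:
  (1) Geminate Reduction: no change — [lupbumku]
  (2) Final Vowel Lowering: [lupbumku] → [lupbumko]
  (3) Medial Vowel Deletion: [lupbumko] → [lpbmko]
  (4) Stop Lenition: no change — [lpbmko]
  (5) Final Devoicing: no change — [lpbmko]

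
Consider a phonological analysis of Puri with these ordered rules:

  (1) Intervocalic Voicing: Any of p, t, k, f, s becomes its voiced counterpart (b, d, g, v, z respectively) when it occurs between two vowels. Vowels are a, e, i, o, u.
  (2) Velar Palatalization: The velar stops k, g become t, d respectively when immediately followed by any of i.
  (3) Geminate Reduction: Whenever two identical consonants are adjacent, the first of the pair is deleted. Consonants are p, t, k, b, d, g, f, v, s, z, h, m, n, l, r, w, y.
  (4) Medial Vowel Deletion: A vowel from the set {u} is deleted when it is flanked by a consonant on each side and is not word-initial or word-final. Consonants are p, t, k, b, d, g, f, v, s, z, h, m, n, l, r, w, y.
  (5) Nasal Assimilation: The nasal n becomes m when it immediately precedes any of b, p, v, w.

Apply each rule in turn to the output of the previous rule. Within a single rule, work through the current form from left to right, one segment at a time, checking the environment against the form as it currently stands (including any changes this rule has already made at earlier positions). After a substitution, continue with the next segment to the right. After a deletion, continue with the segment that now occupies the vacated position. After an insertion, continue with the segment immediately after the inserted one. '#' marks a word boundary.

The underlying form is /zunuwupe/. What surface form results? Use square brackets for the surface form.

(1) Intervocalic Voicing: [zunuwupe] → [zunuwube]
(2) Velar Palatalization: no change — [zunuwube]
(3) Geminate Reduction: no change — [zunuwube]
(4) Medial Vowel Deletion: [zunuwube] → [znwbe]
(5) Nasal Assimilation: [znwbe] → [zmwbe]

[zmwbe]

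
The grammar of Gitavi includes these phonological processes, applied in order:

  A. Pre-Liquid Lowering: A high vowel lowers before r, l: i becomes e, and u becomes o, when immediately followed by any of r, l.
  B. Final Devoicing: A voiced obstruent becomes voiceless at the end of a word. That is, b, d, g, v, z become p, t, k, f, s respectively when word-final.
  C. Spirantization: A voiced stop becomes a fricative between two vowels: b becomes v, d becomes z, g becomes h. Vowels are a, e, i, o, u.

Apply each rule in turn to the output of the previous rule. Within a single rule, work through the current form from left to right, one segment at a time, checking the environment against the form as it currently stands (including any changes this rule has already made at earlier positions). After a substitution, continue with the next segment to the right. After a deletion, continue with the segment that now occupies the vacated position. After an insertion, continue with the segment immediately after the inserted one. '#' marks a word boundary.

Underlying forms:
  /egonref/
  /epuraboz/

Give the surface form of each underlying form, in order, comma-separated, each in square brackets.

/egonref/:
  A Pre-Liquid Lowering: no change — [egonref]
  B Final Devoicing: no change — [egonref]
  C Spirantization: [egonref] → [ehonref]
/epuraboz/:
  A Pre-Liquid Lowering: [epuraboz] → [eporaboz]
  B Final Devoicing: [eporaboz] → [eporabos]
  C Spirantization: [eporabos] → [eporavos]

[ehonref], [eporavos]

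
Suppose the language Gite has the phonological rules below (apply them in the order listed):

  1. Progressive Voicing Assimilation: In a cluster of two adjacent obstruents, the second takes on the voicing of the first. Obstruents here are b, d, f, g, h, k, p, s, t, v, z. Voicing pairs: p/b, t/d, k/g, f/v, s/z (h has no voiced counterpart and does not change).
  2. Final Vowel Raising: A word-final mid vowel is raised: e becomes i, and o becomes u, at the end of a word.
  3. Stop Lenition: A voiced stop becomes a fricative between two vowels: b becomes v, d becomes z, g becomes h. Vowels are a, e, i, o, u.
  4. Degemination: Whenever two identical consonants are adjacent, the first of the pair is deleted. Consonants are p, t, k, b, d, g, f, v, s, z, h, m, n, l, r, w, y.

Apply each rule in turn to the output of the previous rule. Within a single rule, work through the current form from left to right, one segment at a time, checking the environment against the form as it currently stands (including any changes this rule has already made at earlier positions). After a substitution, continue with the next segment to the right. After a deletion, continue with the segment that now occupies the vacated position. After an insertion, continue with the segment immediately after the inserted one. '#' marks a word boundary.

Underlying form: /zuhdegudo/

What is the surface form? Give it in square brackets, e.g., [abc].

1 Progressive Voicing Assimilation: [zuhdegudo] → [zuhtegudo]
2 Final Vowel Raising: [zuhtegudo] → [zuhtegudu]
3 Stop Lenition: [zuhtegudu] → [zuhtehuzu]
4 Degemination: no change — [zuhtehuzu]

[zuhtehuzu]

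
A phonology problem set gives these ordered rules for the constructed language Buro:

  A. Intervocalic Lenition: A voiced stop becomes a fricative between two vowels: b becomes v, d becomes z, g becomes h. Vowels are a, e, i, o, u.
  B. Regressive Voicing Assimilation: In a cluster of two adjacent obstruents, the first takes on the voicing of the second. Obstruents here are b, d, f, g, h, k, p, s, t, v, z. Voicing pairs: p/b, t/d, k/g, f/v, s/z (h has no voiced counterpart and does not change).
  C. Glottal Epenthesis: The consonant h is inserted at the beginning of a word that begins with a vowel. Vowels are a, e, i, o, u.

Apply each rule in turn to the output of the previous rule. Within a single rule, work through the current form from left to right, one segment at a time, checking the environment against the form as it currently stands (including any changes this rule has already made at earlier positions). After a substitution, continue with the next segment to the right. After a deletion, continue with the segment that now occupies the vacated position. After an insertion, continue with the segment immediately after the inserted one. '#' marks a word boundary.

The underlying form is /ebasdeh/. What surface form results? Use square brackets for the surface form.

A Intervocalic Lenition: [ebasdeh] → [evasdeh]
B Regressive Voicing Assimilation: [evasdeh] → [evazdeh]
C Glottal Epenthesis: [evazdeh] → [hevazdeh]

[hevazdeh]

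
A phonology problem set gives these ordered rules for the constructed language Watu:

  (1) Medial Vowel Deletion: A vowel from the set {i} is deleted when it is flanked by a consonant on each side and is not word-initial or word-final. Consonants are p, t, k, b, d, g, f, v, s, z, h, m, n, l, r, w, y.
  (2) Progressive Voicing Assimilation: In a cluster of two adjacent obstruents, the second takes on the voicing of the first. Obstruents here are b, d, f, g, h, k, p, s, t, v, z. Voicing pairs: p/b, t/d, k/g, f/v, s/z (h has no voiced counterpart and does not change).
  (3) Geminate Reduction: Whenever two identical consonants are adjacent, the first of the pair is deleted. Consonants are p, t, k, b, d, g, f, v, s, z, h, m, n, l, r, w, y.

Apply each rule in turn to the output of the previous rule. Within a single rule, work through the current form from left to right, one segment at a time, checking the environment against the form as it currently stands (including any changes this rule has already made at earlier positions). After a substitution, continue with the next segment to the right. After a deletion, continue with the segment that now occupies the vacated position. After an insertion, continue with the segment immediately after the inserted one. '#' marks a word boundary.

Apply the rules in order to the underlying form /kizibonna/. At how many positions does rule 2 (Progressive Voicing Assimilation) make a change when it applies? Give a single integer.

2

(1) Medial Vowel Deletion: [kizibonna] → [kzbonna]
(2) Progressive Voicing Assimilation: [kzbonna] → [ksponna]
(3) Geminate Reduction: [ksponna] → [kspona]
Rule 2 changed 2 position(s).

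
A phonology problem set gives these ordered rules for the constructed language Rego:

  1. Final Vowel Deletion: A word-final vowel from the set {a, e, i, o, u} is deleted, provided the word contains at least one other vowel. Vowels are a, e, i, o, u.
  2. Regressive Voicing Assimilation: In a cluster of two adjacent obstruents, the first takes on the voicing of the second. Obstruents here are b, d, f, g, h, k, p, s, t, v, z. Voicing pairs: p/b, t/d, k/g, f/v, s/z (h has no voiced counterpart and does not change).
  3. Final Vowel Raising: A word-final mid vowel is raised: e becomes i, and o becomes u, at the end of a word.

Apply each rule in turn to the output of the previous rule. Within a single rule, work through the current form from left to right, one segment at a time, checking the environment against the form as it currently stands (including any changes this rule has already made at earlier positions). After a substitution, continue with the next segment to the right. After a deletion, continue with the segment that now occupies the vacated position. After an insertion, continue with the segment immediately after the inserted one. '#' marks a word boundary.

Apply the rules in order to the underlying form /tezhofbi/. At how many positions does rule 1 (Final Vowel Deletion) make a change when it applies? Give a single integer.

1

1 Final Vowel Deletion: [tezhofbi] → [tezhofb]
2 Regressive Voicing Assimilation: [tezhofb] → [teshovb]
3 Final Vowel Raising: no change — [teshovb]
Rule 1 changed 1 position(s).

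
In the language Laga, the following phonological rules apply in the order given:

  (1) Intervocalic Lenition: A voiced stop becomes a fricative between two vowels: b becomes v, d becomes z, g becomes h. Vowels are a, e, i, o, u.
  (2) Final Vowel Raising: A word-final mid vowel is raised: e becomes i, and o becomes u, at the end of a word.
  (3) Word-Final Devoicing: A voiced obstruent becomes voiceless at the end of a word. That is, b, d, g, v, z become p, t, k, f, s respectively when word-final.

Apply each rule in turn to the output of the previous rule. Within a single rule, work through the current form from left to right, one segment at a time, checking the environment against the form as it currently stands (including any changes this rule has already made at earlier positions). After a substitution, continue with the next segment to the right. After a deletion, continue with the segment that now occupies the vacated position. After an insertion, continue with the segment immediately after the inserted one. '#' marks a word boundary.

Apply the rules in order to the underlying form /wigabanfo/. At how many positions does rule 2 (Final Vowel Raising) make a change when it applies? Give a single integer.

1

(1) Intervocalic Lenition: [wigabanfo] → [wihavanfo]
(2) Final Vowel Raising: [wihavanfo] → [wihavanfu]
(3) Word-Final Devoicing: no change — [wihavanfu]
Rule 2 changed 1 position(s).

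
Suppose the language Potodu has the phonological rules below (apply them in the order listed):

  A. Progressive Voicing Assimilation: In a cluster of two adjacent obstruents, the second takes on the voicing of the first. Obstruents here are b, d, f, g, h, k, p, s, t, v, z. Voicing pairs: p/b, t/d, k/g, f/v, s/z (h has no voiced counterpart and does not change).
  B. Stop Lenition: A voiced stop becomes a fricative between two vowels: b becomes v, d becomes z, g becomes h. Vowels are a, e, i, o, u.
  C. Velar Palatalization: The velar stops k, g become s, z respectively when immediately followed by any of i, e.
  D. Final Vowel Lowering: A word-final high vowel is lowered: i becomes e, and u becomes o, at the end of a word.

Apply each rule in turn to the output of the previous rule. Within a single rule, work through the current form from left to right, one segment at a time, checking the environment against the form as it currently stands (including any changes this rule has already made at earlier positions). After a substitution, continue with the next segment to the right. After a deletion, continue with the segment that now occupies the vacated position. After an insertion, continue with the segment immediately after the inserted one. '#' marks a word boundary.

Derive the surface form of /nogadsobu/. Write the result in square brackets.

[nohadzovo]

A Progressive Voicing Assimilation: [nogadsobu] → [nogadzobu]
B Stop Lenition: [nogadzobu] → [nohadzovu]
C Velar Palatalization: no change — [nohadzovu]
D Final Vowel Lowering: [nohadzovu] → [nohadzovo]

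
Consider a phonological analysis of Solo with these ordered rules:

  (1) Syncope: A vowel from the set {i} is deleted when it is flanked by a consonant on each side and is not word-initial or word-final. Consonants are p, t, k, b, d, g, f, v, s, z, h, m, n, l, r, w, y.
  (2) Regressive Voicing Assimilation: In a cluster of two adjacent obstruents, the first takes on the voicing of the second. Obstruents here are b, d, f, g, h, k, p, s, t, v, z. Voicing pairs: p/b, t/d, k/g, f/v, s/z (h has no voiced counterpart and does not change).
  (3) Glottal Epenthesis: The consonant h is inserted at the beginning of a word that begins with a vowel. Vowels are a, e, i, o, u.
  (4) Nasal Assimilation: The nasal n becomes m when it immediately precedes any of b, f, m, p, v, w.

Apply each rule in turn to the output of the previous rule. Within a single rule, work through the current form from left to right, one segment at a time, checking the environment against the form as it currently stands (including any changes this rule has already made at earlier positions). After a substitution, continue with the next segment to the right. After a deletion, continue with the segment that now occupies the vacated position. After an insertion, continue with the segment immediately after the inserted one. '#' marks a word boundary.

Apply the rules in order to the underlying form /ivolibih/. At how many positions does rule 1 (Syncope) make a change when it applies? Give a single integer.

(1) Syncope: [ivolibih] → [ivolbh]
(2) Regressive Voicing Assimilation: [ivolbh] → [ivolph]
(3) Glottal Epenthesis: [ivolph] → [hivolph]
(4) Nasal Assimilation: no change — [hivolph]
Rule 1 changed 2 position(s).

2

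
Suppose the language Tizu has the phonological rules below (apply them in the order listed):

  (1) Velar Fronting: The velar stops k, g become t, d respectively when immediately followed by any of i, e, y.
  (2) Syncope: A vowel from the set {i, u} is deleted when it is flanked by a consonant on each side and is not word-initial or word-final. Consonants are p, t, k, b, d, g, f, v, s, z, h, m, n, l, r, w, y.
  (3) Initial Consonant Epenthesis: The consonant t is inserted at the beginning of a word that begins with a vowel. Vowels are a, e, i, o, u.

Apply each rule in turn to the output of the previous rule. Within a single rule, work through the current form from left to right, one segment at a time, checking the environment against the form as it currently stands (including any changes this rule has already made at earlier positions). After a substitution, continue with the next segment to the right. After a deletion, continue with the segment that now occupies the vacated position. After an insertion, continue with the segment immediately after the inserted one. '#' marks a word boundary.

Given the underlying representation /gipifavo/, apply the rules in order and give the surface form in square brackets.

[dpfavo]

(1) Velar Fronting: [gipifavo] → [dipifavo]
(2) Syncope: [dipifavo] → [dpfavo]
(3) Initial Consonant Epenthesis: no change — [dpfavo]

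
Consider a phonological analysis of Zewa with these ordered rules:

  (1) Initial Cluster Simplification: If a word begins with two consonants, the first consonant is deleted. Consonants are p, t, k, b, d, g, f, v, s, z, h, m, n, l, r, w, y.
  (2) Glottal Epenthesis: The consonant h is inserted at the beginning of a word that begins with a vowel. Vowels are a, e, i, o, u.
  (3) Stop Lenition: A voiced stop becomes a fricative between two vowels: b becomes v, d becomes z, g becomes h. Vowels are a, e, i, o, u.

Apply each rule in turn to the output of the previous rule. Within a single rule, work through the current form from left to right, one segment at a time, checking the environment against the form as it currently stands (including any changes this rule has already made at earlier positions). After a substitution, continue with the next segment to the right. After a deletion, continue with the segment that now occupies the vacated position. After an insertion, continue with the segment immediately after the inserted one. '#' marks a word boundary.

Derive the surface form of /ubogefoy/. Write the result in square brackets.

(1) Initial Cluster Simplification: no change — [ubogefoy]
(2) Glottal Epenthesis: [ubogefoy] → [hubogefoy]
(3) Stop Lenition: [hubogefoy] → [huvohefoy]

[huvohefoy]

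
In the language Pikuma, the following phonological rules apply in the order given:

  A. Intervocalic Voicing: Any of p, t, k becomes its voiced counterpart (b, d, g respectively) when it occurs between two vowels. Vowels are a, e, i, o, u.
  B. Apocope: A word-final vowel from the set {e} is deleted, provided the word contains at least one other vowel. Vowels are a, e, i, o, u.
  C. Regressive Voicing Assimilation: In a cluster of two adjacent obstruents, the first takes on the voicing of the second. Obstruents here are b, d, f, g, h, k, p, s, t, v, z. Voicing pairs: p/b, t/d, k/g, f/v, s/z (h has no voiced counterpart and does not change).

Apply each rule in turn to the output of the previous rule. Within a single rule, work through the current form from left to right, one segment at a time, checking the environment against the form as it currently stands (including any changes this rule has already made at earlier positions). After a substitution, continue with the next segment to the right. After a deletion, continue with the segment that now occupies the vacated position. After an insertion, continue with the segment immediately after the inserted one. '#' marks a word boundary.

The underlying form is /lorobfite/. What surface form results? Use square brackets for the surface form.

[loropfid]

A Intervocalic Voicing: [lorobfite] → [lorobfide]
B Apocope: [lorobfide] → [lorobfid]
C Regressive Voicing Assimilation: [lorobfid] → [loropfid]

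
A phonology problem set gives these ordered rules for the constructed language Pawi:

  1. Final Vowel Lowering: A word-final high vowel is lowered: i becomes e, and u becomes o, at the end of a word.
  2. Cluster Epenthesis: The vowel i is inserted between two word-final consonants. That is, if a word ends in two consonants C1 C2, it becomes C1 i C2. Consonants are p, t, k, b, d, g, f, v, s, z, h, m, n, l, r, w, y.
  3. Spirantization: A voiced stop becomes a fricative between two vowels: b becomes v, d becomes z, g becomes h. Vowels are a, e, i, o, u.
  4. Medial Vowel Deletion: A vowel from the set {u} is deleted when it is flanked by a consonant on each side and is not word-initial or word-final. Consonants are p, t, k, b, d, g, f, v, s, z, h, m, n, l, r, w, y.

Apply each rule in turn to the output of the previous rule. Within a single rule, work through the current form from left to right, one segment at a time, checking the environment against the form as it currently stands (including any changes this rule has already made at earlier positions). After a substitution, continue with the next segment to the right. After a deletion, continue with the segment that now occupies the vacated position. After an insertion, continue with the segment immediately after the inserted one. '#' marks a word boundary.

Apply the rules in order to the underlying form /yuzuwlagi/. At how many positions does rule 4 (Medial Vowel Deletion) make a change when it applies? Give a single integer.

1 Final Vowel Lowering: [yuzuwlagi] → [yuzuwlage]
2 Cluster Epenthesis: no change — [yuzuwlage]
3 Spirantization: [yuzuwlage] → [yuzuwlahe]
4 Medial Vowel Deletion: [yuzuwlahe] → [yzwlahe]
Rule 4 changed 2 position(s).

2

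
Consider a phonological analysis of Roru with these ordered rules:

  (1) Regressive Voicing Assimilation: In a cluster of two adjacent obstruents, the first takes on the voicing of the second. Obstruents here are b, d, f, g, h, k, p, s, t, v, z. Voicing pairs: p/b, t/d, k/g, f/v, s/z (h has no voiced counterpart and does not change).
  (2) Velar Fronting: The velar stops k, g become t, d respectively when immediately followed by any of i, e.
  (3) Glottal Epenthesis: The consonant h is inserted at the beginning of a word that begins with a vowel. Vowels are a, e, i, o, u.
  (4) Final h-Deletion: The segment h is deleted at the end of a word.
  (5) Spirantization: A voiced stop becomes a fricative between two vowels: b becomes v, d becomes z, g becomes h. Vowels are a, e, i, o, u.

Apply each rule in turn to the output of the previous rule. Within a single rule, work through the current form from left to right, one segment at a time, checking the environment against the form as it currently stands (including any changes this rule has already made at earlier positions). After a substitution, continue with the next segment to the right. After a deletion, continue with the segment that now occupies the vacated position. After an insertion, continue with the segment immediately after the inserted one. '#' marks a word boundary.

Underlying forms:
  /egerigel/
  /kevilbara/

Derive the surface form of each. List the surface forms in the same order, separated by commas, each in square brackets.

[hezerizel], [tevilbara]

/egerigel/:
  (1) Regressive Voicing Assimilation: no change — [egerigel]
  (2) Velar Fronting: [egerigel] → [ederidel]
  (3) Glottal Epenthesis: [ederidel] → [hederidel]
  (4) Final h-Deletion: no change — [hederidel]
  (5) Spirantization: [hederidel] → [hezerizel]
/kevilbara/:
  (1) Regressive Voicing Assimilation: no change — [kevilbara]
  (2) Velar Fronting: [kevilbara] → [tevilbara]
  (3) Glottal Epenthesis: no change — [tevilbara]
  (4) Final h-Deletion: no change — [tevilbara]
  (5) Spirantization: no change — [tevilbara]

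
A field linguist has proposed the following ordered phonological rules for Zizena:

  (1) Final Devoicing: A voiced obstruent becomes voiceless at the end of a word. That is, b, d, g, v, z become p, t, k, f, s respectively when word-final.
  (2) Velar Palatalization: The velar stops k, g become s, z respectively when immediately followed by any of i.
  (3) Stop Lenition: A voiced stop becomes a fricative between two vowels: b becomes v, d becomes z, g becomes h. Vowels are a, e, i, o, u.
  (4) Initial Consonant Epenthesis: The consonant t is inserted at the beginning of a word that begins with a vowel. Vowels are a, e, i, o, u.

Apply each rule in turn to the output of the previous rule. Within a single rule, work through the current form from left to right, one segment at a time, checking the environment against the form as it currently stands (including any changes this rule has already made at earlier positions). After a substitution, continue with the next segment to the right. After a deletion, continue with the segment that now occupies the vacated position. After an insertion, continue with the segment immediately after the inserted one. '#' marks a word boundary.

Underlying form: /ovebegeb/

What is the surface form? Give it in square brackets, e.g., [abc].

(1) Final Devoicing: [ovebegeb] → [ovebegep]
(2) Velar Palatalization: no change — [ovebegep]
(3) Stop Lenition: [ovebegep] → [ovevehep]
(4) Initial Consonant Epenthesis: [ovevehep] → [tovevehep]

[tovevehep]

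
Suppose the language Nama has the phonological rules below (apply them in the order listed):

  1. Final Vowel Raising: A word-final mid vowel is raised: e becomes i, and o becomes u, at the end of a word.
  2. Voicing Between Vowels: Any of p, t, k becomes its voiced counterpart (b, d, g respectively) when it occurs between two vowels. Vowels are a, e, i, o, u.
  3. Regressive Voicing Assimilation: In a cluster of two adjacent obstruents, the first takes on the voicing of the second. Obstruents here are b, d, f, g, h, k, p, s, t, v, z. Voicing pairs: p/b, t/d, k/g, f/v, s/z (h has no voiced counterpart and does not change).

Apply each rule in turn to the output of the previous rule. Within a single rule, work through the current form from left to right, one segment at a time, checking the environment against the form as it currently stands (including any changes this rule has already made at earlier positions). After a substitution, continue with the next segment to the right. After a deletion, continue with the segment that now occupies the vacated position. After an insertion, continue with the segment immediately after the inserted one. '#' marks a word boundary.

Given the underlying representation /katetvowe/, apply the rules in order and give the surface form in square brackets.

1 Final Vowel Raising: [katetvowe] → [katetvowi]
2 Voicing Between Vowels: [katetvowi] → [kadetvowi]
3 Regressive Voicing Assimilation: [kadetvowi] → [kadedvowi]

[kadedvowi]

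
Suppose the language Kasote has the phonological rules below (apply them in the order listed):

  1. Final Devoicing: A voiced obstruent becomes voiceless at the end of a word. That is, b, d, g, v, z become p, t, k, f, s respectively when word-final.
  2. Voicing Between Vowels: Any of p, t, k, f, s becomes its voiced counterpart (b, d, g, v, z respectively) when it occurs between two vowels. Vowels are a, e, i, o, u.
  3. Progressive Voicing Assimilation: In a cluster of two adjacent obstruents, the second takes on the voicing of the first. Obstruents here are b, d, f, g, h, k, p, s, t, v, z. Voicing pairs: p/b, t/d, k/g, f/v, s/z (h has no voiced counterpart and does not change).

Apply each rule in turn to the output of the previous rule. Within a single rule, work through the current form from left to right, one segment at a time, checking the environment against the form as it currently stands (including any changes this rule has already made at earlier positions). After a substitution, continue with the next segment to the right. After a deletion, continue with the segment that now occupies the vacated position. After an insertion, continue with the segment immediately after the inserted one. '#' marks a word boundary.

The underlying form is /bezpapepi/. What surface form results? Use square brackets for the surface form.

[bezbabebi]

1 Final Devoicing: no change — [bezpapepi]
2 Voicing Between Vowels: [bezpapepi] → [bezpabebi]
3 Progressive Voicing Assimilation: [bezpabebi] → [bezbabebi]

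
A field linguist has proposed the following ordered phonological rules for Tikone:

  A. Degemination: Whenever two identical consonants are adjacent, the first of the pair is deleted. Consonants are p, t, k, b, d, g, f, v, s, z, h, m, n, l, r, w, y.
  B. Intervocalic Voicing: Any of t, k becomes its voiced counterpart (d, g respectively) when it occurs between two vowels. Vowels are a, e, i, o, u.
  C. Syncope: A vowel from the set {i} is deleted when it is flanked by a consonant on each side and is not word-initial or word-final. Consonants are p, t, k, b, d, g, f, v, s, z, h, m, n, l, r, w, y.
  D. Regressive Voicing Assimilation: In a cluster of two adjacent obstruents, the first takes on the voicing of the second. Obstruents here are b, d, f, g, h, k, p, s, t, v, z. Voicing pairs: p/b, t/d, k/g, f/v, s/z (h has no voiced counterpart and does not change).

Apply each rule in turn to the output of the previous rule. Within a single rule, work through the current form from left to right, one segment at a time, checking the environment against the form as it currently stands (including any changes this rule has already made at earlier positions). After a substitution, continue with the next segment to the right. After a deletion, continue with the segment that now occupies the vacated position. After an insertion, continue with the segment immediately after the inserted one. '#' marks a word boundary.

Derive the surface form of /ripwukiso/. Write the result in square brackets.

A Degemination: no change — [ripwukiso]
B Intervocalic Voicing: [ripwukiso] → [ripwugiso]
C Syncope: [ripwugiso] → [rpwugso]
D Regressive Voicing Assimilation: [rpwugso] → [rpwukso]

[rpwukso]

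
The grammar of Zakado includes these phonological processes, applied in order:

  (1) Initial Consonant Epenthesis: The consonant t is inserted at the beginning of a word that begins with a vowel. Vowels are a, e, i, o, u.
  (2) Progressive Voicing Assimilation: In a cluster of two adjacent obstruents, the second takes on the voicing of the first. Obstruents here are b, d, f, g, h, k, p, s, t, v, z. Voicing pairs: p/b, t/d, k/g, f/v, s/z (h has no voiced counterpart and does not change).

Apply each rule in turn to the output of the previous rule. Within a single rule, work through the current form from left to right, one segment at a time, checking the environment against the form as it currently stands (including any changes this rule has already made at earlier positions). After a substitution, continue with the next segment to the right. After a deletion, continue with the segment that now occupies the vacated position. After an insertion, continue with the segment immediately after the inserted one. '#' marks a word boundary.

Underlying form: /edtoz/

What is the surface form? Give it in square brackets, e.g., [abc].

[teddoz]

(1) Initial Consonant Epenthesis: [edtoz] → [tedtoz]
(2) Progressive Voicing Assimilation: [tedtoz] → [teddoz]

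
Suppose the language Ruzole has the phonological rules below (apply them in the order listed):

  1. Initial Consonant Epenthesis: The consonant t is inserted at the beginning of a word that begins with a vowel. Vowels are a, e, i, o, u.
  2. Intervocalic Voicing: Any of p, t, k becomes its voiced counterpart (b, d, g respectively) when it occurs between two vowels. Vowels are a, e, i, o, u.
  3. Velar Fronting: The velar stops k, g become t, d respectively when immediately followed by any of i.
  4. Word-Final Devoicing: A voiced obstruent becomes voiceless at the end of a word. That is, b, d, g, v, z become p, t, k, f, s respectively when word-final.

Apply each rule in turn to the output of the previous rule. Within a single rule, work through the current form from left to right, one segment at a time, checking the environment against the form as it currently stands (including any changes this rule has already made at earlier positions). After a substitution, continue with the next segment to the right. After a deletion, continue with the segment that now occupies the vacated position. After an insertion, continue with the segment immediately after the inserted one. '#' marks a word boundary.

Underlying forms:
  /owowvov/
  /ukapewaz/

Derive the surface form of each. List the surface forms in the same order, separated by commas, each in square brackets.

[towowvof], [tugabewas]

/owowvov/:
  1 Initial Consonant Epenthesis: [owowvov] → [towowvov]
  2 Intervocalic Voicing: no change — [towowvov]
  3 Velar Fronting: no change — [towowvov]
  4 Word-Final Devoicing: [towowvov] → [towowvof]
/ukapewaz/:
  1 Initial Consonant Epenthesis: [ukapewaz] → [tukapewaz]
  2 Intervocalic Voicing: [tukapewaz] → [tugabewaz]
  3 Velar Fronting: no change — [tugabewaz]
  4 Word-Final Devoicing: [tugabewaz] → [tugabewas]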